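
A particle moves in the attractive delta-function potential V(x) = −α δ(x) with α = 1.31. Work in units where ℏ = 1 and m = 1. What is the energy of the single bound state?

E = -0.858

For x ≠ 0 the bound state is ψ ∝ e^{−κ|x|}; integrating the TISE across the delta gives the cusp condition 2κ = 2mα/ℏ², so κ = 1.310.
Then E = −ℏ²κ²/(2m) = −mα²/(2ℏ²) = -0.8581.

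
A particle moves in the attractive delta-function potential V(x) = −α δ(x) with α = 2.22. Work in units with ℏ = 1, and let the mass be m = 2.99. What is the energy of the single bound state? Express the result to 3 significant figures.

E = -7.37

For x ≠ 0 the bound state is ψ ∝ e^{−κ|x|}; integrating the TISE across the delta gives the cusp condition 2κ = 2mα/ℏ², so κ = 6.638.
Then E = −ℏ²κ²/(2m) = −mα²/(2ℏ²) = -7.368.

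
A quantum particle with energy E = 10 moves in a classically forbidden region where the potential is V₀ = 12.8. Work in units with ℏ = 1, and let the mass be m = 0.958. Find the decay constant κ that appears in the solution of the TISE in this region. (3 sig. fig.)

Since E < V₀ the TISE in this region is ψ'' = κ²ψ with κ = √(2m(V₀ − E))/ℏ.
κ = √(2 × 0.958 × 2.8) = 2.316.

κ = 2.32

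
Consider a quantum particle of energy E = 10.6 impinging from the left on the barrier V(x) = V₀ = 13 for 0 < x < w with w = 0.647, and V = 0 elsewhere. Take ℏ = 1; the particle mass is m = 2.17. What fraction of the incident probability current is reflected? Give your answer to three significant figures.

R = 0.963

E < V₀: inside the barrier ψ ∝ e^{±κx} with κ = √(2m(V₀ − E))/ℏ = 3.227.
κw = 2.088, sinh(κw) = 3.973.
Matching ψ, ψ′ at both faces gives T = [1 + V₀² sinh²(κw) / (4E(V₀ − E))]⁻¹ = 1/27.21 = 0.0367.
R = 1 − T = 0.963.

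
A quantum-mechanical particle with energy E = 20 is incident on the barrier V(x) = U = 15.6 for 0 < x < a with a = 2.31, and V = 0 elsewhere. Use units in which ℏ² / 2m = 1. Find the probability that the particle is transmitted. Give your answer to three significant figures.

Above the barrier the interior wavenumber is k₂ = √(2m(E − U))/ℏ = 2.098, giving phase k₂a = 4.845.
Matching at both interfaces gives T⁻¹ = 1 + U² sin²(k₂a) / [4E(E − U)] = 1.679, hence T = 0.596.

T = 0.596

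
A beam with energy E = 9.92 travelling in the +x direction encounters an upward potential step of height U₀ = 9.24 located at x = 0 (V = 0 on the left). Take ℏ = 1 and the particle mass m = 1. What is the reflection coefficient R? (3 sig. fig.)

On each side the TISE gives plane waves with k = √(2m(E − V))/ℏ: k₁ = √(2·1·9.92) = 4.454, k₂ = √(2·1·0.68) = 1.166.
Continuity of ψ and ψ′ at the step yields the reflection amplitude r = (k₁ − k₂)/(k₁ + k₂) = 0.5850; thus R = |r|² = 0.3422, T = 0.6578.

R = 0.342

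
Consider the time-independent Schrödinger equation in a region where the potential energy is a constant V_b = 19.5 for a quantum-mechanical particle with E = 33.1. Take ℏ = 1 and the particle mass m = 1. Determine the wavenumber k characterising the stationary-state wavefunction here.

k = 5.22

With E > V_b the solution is oscillatory, ψ ∝ e^{±ikx} with k = √(2m(E − V_b))/ℏ.
k = √(2 × 1 × 13.6) = 5.215.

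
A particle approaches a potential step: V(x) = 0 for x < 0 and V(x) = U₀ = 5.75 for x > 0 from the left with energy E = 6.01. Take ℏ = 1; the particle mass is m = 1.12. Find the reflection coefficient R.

R = 0.430

The wavenumbers are k₁ = √(2mE)/ℏ = 3.669 on the left and k₂ = √(2m(E − U₀))/ℏ = 0.7632 on the right.
Continuity of ψ and ψ′ at the step yields the reflection amplitude r = (k₁ − k₂)/(k₁ + k₂) = 0.6556; thus R = |r|² = 0.4299, T = 0.5701.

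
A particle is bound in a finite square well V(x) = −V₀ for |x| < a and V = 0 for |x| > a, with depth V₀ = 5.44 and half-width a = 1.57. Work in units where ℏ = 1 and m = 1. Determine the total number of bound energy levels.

Define the well-strength parameter z₀ = (a/ℏ)√(2mV₀) = 1.57 × √(2·1·5.44) = 5.179.
A new bound state (alternating even/odd) appears each time z₀ passes a multiple of π/2, so N = ⌊2z₀/π⌋ + 1 = ⌊3.297⌋ + 1 = 4.

N = 4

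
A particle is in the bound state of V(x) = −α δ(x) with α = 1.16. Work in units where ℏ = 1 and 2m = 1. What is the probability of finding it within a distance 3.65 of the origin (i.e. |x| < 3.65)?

P = 0.986

The normalised bound state is ψ = √κ e^{−κ|x|} with κ = mα/ℏ² = 0.5800.
P(|x| < d) = ∫_{−d}^{d} κ e^{−2κ|x|} dx = 1 − e^{−2κd} = 1 − e^{−4.234} = 0.9855.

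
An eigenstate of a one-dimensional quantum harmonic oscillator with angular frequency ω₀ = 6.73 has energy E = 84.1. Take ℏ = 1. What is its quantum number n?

E_n = ℏω₀(n + ½) ⇒ n = E/(ℏω₀) − ½ = 84.1/6.73 − 0.5 = 11.996 → n = 12.

n = 12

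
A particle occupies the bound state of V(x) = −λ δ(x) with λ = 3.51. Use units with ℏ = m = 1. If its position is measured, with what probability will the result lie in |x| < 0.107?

P = 0.528

The normalised bound state is ψ = √κ e^{−κ|x|} with κ = mλ/ℏ² = 3.510.
P(|x| < d) = ∫_{−d}^{d} κ e^{−2κ|x|} dx = 1 − e^{−2κd} = 1 − e^{−0.7511} = 0.5282.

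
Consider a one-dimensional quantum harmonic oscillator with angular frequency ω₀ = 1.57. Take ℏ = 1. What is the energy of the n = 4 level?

Using E_n = (n + ½)ℏω₀: E_4 = 4.5 × 1.57 = 7.065.

E = 7.07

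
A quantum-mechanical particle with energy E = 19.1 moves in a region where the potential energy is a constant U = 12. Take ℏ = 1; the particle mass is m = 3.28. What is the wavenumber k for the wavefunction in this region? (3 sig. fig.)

With E > U the solution is oscillatory, ψ ∝ e^{±ikx} with k = √(2m(E − U))/ℏ.
k = √(2 × 3.28 × 7.1) = 6.825.

k = 6.82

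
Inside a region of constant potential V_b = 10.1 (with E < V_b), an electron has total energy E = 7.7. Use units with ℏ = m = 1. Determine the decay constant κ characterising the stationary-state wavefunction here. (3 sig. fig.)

κ = 2.19

Since E < V_b the TISE in this region is ψ'' = κ²ψ with κ = √(2m(V_b − E))/ℏ.
κ = √(2 × 1 × 2.4) = 2.191.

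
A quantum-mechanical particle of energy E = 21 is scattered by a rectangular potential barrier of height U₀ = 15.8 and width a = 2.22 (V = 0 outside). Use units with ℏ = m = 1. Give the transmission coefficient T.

E > U₀: inside the barrier k₂ = √(2m(E − U₀))/ℏ = 3.225, k₂a = 7.159.
Matching at both interfaces gives T⁻¹ = 1 + U₀² sin²(k₂a) / [4E(E − U₀)] = 1.337, hence T = 0.748.

T = 0.748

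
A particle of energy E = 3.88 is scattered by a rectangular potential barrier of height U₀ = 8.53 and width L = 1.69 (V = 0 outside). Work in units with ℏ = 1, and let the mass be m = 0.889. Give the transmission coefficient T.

T = 0.000239

Since E < U₀ the interior solution is evanescent with decay constant κ = √(2m(U₀ − E))/ℏ = 2.875.
κL = 4.859, sinh(κL) = 64.47.
Matching ψ, ψ′ at both faces gives T = [1 + U₀² sinh²(κL) / (4E(U₀ − E))]⁻¹ = 1/4191 = 0.000239.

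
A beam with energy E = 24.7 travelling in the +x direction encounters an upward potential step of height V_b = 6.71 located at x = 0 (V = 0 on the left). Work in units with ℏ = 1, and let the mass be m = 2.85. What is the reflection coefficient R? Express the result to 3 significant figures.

The wavenumbers are k₁ = √(2mE)/ℏ = 11.87 on the left and k₂ = √(2m(E − V_b))/ℏ = 10.13 on the right.
Continuity of ψ and ψ′ at the step yields the reflection amplitude r = (k₁ − k₂)/(k₁ + k₂) = 0.07908; thus R = |r|² = 0.006254, T = 0.9937.

R = 0.00625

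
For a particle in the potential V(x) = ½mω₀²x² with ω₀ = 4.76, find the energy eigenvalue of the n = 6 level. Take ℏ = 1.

The oscillator eigenvalues are E_n = ℏω₀(n + ½), so E_6 = 4.76 × 6.5 = 30.94.

E = 30.9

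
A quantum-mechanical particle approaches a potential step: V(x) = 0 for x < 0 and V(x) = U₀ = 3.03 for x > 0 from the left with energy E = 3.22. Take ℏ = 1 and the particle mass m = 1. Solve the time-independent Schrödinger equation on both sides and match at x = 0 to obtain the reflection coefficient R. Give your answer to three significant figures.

R = 0.371

The wavenumbers are k₁ = √(2mE)/ℏ = 2.538 on the left and k₂ = √(2m(E − U₀))/ℏ = 0.6164 on the right.
Matching ψ and ψ′ at x = 0 gives r = (k₁ − k₂)/(k₁ + k₂), so R = r² = 0.3710 and T = 1 − R = 0.6290.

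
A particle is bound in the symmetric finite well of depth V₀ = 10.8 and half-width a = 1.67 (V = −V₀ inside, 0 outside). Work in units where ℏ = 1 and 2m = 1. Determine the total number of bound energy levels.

N = 4

The dimensionless depth is z₀ = a√(2mV₀)/ℏ = 1.67 × √(10.80) = 5.488.
The even/odd transcendental equations gain one root per π/2 in z₀, giving N = 1 + ⌊2z₀/π⌋ = 1 + ⌊3.494⌋ = 4.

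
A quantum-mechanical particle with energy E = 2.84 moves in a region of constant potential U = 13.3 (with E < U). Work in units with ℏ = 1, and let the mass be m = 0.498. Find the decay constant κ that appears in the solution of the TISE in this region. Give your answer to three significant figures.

κ = 3.23

Since E < U the TISE in this region is ψ'' = κ²ψ with κ = √(2m(U − E))/ℏ.
κ = √(2 × 0.498 × 10.46) = 3.228.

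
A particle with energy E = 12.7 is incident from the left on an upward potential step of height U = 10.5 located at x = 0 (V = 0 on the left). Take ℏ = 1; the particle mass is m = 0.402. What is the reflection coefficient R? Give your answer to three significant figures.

R = 0.170

The wavenumbers are k₁ = √(2mE)/ℏ = 3.195 on the left and k₂ = √(2m(E − U))/ℏ = 1.330 on the right.
Continuity of ψ and ψ′ at the step yields the reflection amplitude r = (k₁ − k₂)/(k₁ + k₂) = 0.4122; thus R = |r|² = 0.1699, T = 0.8301.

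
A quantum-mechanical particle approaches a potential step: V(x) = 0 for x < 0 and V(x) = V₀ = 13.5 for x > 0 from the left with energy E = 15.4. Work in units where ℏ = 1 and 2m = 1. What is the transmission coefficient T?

T = 0.769

On each side the TISE gives plane waves with k = √(2m(E − V))/ℏ: k₁ = √(2·½·15.4) = 3.924, k₂ = √(2·½·1.9) = 1.378.
Continuity of ψ and ψ′ at the step yields the reflection amplitude r = (k₁ − k₂)/(k₁ + k₂) = 0.4801; thus R = |r|² = 0.2305, T = 0.7695.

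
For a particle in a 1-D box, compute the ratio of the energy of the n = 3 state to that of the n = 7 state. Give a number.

Since E_n ∝ n², the ratio is (3/7)² = 0.183673.

0.183673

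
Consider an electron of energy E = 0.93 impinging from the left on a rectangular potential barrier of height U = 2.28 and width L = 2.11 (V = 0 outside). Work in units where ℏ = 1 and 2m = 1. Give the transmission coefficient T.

T = 0.0283

Since E < U the interior solution is evanescent with decay constant κ = √(2m(U − E))/ℏ = 1.162.
κL = 2.452, sinh(κL) = 5.760.
The exact tunnelling result is T⁻¹ = 1 + U² sinh²(κL) / [4E(U − E)] = 35.35, so T = 0.0283.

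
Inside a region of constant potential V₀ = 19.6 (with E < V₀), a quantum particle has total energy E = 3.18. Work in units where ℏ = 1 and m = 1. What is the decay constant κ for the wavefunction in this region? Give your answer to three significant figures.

κ = 5.73

Since E < V₀ the TISE in this region is ψ'' = κ²ψ with κ = √(2m(V₀ − E))/ℏ.
κ = √(2 × 1 × 16.42) = 5.731.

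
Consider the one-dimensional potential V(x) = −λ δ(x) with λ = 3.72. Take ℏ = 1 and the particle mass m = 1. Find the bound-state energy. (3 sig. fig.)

E = -6.92

For x ≠ 0 the bound state is ψ ∝ e^{−κ|x|}; integrating the TISE across the delta gives the cusp condition 2κ = 2mλ/ℏ², so κ = 3.720.
Then E = −ℏ²κ²/(2m) = −mλ²/(2ℏ²) = -6.919.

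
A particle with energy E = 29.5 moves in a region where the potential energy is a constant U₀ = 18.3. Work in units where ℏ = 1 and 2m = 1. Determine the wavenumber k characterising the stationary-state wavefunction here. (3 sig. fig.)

With E > U₀ the solution is oscillatory, ψ ∝ e^{±ikx} with k = √(2m(E − U₀))/ℏ.
k = √(2 × 0.5 × 11.2) = 3.347.

k = 3.35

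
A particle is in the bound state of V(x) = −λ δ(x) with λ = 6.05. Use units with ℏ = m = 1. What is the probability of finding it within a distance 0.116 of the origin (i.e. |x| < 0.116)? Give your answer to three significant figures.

P = 0.754

The normalised bound state is ψ = √κ e^{−κ|x|} with κ = mλ/ℏ² = 6.050.
P(|x| < d) = ∫_{−d}^{d} κ e^{−2κ|x|} dx = 1 − e^{−2κd} = 1 − e^{−1.404} = 0.7543.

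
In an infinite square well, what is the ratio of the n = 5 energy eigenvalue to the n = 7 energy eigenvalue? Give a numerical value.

E_n = n²π²ℏ²/(2mL²) so the ratio is n₂²/n₁² = 25/49 = 0.510204.

0.510204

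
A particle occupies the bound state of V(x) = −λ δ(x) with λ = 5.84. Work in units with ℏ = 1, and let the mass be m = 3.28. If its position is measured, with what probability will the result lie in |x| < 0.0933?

The normalised bound state is ψ = √κ e^{−κ|x|} with κ = mλ/ℏ² = 19.16.
P(|x| < d) = ∫_{−d}^{d} κ e^{−2κ|x|} dx = 1 − e^{−2κd} = 1 − e^{−3.574} = 0.9720.

P = 0.972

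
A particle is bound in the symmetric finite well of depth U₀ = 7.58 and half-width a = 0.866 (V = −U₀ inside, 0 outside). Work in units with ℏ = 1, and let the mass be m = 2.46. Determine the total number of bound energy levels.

N = 4

Define the well-strength parameter z₀ = (a/ℏ)√(2mU₀) = 0.866 × √(2·2.46·7.58) = 5.289.
The even/odd transcendental equations gain one root per π/2 in z₀, giving N = 1 + ⌊2z₀/π⌋ = 1 + ⌊3.367⌋ = 4.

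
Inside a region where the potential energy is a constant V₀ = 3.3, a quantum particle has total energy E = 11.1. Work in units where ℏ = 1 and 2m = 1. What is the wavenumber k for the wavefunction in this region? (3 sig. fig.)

k = 2.79

With E > V₀ the solution is oscillatory, ψ ∝ e^{±ikx} with k = √(2m(E − V₀))/ℏ.
k = √(2 × 0.5 × 7.8) = 2.793.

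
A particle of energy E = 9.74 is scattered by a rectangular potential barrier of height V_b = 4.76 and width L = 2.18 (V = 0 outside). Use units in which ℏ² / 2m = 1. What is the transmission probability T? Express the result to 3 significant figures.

Above the barrier the interior wavenumber is k₂ = √(2m(E − V_b))/ℏ = 2.232, giving phase k₂L = 4.865.
T = [1 + V_b² sin²(k₂L) / (4E(E − V_b))]⁻¹ = 1/1.114 = 0.898.

T = 0.898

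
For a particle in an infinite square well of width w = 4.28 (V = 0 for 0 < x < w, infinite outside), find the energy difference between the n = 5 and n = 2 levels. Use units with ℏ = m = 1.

ΔE = 5.66

E_n = n²π²ℏ²/(2mw²), so ΔE = (5² − 2²) π²ℏ²/(2mw²).
ΔE = 21 × π² / (2 × 1 × 4.28²) = 5.657.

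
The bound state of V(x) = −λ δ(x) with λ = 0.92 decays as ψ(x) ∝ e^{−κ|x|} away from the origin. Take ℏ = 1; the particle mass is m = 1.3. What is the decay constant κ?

κ = 1.20

Integrating the TISE across x = 0 gives the cusp condition ψ'(0⁺) − ψ'(0⁻) = −(2mλ/ℏ²)ψ(0).
With ψ ∝ e^{−κ|x|} this yields −2κ = −2mλ/ℏ², so κ = mλ/ℏ² = 1.196.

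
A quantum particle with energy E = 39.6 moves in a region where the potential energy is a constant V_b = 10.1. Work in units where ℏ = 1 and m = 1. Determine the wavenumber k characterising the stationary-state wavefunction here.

k = 7.68

With E > V_b the solution is oscillatory, ψ ∝ e^{±ikx} with k = √(2m(E − V_b))/ℏ.
k = √(2 × 1 × 29.5) = 7.681.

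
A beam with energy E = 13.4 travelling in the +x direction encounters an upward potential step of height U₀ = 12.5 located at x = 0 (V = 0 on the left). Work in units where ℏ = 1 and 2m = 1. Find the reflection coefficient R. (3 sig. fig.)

On each side the TISE gives plane waves with k = √(2m(E − V))/ℏ: k₁ = √(2·½·13.4) = 3.661, k₂ = √(2·½·0.9) = 0.9487.
Matching ψ and ψ′ at x = 0 gives r = (k₁ − k₂)/(k₁ + k₂), so R = r² = 0.3462 and T = 1 − R = 0.6538.

R = 0.346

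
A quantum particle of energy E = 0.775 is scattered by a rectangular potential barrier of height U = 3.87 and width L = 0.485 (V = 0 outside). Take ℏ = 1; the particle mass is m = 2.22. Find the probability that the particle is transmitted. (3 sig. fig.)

E < U: inside the barrier ψ ∝ e^{±κx} with κ = √(2m(U − E))/ℏ = 3.707.
κL = 1.798, sinh(κL) = 2.936.
Matching ψ, ψ′ at both faces gives T = [1 + U² sinh²(κL) / (4E(U − E))]⁻¹ = 1/14.45 = 0.0692.

T = 0.0692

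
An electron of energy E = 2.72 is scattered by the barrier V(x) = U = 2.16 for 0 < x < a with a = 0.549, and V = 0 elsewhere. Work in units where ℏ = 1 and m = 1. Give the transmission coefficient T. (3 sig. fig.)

E > U: inside the barrier k₂ = √(2m(E − U))/ℏ = 1.058, k₂a = 0.5810.
T = [1 + U² sin²(k₂a) / (4E(E − U))]⁻¹ = 1/1.231 = 0.813.

T = 0.813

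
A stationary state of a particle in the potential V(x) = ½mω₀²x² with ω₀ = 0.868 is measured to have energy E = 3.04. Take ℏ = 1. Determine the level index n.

E_n = ℏω₀(n + ½) ⇒ n = E/(ℏω₀) − ½ = 3.04/0.868 − 0.5 = 3.002 → n = 3.

n = 3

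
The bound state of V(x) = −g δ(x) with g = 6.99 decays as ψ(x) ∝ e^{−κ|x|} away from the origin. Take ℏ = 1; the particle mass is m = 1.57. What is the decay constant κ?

Integrating the TISE across x = 0 gives the cusp condition ψ'(0⁺) − ψ'(0⁻) = −(2mg/ℏ²)ψ(0).
With ψ ∝ e^{−κ|x|} this yields −2κ = −2mg/ℏ², so κ = mg/ℏ² = 10.97.

κ = 11.0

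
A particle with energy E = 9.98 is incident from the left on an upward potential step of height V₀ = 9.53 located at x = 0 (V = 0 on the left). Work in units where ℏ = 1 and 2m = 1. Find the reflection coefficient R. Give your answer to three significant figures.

R = 0.422

On each side the TISE gives plane waves with k = √(2m(E − V))/ℏ: k₁ = √(2·½·9.98) = 3.159, k₂ = √(2·½·0.45) = 0.6708.
Matching ψ and ψ′ at x = 0 gives r = (k₁ − k₂)/(k₁ + k₂), so R = r² = 0.4221 and T = 1 − R = 0.5779.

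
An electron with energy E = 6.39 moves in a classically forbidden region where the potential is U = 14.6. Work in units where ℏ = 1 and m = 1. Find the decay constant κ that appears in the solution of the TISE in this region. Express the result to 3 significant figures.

κ = 4.05

Since E < U the TISE in this region is ψ'' = κ²ψ with κ = √(2m(U − E))/ℏ.
κ = √(2 × 1 × 8.21) = 4.052.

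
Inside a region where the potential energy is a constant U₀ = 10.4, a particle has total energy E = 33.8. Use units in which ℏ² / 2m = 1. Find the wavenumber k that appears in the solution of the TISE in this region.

With E > U₀ the solution is oscillatory, ψ ∝ e^{±ikx} with k = √(2m(E − U₀))/ℏ.
k = √(2 × 0.5 × 23.4) = 4.837.

k = 4.84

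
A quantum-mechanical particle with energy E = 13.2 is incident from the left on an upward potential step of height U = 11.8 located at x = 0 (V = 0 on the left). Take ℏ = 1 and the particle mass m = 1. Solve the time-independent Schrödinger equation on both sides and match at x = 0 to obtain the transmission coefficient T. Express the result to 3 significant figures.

On each side the TISE gives plane waves with k = √(2m(E − V))/ℏ: k₁ = √(2·1·13.2) = 5.138, k₂ = √(2·1·1.4) = 1.673.
Matching ψ and ψ′ at x = 0 gives r = (k₁ − k₂)/(k₁ + k₂), so R = r² = 0.2587 and T = 1 − R = 0.7413.

T = 0.741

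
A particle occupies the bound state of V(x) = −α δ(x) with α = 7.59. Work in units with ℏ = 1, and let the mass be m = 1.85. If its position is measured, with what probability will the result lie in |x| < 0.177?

P = 0.993

The normalised bound state is ψ = √κ e^{−κ|x|} with κ = mα/ℏ² = 14.04.
P(|x| < d) = ∫_{−d}^{d} κ e^{−2κ|x|} dx = 1 − e^{−2κd} = 1 − e^{−4.971} = 0.9931.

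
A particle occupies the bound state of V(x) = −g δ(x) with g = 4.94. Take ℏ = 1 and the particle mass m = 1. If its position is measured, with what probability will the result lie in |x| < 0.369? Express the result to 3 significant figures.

P = 0.974

The normalised bound state is ψ = √κ e^{−κ|x|} with κ = mg/ℏ² = 4.940.
P(|x| < d) = ∫_{−d}^{d} κ e^{−2κ|x|} dx = 1 − e^{−2κd} = 1 − e^{−3.646} = 0.9739.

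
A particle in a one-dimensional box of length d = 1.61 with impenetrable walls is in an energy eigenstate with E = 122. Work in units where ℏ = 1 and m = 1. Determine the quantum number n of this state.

From E_n = n²π²ℏ²/(2md²) invert to n = √(2md²E)/(πℏ).
n = (1.61/π) × √(2 × 1 × 122) = 8.005 → n = 8.

n = 8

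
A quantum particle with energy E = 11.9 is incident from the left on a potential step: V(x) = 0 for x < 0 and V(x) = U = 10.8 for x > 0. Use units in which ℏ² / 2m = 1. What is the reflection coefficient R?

R = 0.285

The wavenumbers are k₁ = √(2mE)/ℏ = 3.450 on the left and k₂ = √(2m(E − U))/ℏ = 1.049 on the right.
Matching ψ and ψ′ at x = 0 gives r = (k₁ − k₂)/(k₁ + k₂), so R = r² = 0.2848 and T = 1 − R = 0.7152.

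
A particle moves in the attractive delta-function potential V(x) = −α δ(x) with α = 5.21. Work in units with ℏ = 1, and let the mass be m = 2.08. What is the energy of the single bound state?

For x ≠ 0 the bound state is ψ ∝ e^{−κ|x|}; integrating the TISE across the delta gives the cusp condition 2κ = 2mα/ℏ², so κ = 10.84.
Then E = −ℏ²κ²/(2m) = −mα²/(2ℏ²) = -28.23.

E = -28.2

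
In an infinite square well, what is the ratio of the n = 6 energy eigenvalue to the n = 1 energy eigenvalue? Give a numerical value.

Since E_n ∝ n², the ratio is (6/1)² = 36.

36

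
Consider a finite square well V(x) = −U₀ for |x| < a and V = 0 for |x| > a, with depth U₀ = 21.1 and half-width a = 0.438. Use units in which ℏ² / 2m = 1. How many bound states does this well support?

Define the well-strength parameter z₀ = (a/ℏ)√(2mU₀) = 0.438 × √(2·0.5·21.1) = 2.012.
A new bound state (alternating even/odd) appears each time z₀ passes a multiple of π/2, so N = ⌊2z₀/π⌋ + 1 = ⌊1.281⌋ + 1 = 2.

N = 2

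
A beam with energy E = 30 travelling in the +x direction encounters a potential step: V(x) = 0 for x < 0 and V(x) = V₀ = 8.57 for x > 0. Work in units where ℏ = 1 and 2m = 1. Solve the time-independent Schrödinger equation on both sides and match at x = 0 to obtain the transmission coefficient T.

T = 0.993

The wavenumbers are k₁ = √(2mE)/ℏ = 5.477 on the left and k₂ = √(2m(E − V₀))/ℏ = 4.629 on the right.
Matching ψ and ψ′ at x = 0 gives r = (k₁ − k₂)/(k₁ + k₂), so R = r² = 0.007040 and T = 1 − R = 0.9930.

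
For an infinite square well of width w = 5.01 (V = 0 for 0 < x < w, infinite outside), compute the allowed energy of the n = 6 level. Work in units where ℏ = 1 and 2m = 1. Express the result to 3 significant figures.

E = 14.2

Requiring ψ(0) = ψ(w) = 0 quantises k = nπ/w, hence E_n = ℏ²k²/2m = n²π²ℏ²/(2mw²).
E_6 = 6² × π² / (2 × 0.5 × 5.01²) = 14.16.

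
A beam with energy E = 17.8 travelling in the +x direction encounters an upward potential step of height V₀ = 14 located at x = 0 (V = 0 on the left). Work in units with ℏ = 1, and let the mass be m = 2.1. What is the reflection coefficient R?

On each side the TISE gives plane waves with k = √(2m(E − V))/ℏ: k₁ = √(2·2.1·17.8) = 8.646, k₂ = √(2·2.1·3.8) = 3.995.
Matching ψ and ψ′ at x = 0 gives r = (k₁ − k₂)/(k₁ + k₂), so R = r² = 0.1354 and T = 1 − R = 0.8646.

R = 0.135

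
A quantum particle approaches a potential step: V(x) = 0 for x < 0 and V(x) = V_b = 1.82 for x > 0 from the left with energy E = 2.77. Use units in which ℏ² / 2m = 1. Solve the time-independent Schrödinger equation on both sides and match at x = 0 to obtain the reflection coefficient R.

R = 0.0683

The wavenumbers are k₁ = √(2mE)/ℏ = 1.664 on the left and k₂ = √(2m(E − V_b))/ℏ = 0.9747 on the right.
Continuity of ψ and ψ′ at the step yields the reflection amplitude r = (k₁ − k₂)/(k₁ + k₂) = 0.2613; thus R = |r|² = 0.06829, T = 0.9317.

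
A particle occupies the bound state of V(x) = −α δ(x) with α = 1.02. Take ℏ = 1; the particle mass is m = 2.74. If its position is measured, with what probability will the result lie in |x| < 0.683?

The normalised bound state is ψ = √κ e^{−κ|x|} with κ = mα/ℏ² = 2.795.
P(|x| < d) = ∫_{−d}^{d} κ e^{−2κ|x|} dx = 1 − e^{−2κd} = 1 − e^{−3.818} = 0.9780.

P = 0.978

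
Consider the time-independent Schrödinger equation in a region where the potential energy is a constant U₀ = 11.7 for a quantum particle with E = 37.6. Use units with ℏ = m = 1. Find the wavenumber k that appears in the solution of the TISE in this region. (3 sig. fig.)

With E > U₀ the solution is oscillatory, ψ ∝ e^{±ikx} with k = √(2m(E − U₀))/ℏ.
k = √(2 × 1 × 25.9) = 7.197.

k = 7.20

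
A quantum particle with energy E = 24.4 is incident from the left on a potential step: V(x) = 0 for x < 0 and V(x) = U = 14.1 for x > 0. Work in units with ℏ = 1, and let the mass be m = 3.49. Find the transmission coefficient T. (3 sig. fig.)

T = 0.955

On each side the TISE gives plane waves with k = √(2m(E − V))/ℏ: k₁ = √(2·3.49·24.4) = 13.05, k₂ = √(2·3.49·10.3) = 8.479.
Continuity of ψ and ψ′ at the step yields the reflection amplitude r = (k₁ − k₂)/(k₁ + k₂) = 0.2123; thus R = |r|² = 0.04508, T = 0.9549.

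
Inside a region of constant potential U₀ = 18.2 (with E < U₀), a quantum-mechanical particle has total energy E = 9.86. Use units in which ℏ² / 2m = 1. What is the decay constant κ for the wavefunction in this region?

κ = 2.89

Since E < U₀ the TISE in this region is ψ'' = κ²ψ with κ = √(2m(U₀ − E))/ℏ.
κ = √(2 × 0.5 × 8.34) = 2.888.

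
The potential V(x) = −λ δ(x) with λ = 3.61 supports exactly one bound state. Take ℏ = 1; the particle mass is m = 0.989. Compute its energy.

For x ≠ 0 the bound state is ψ ∝ e^{−κ|x|}; integrating the TISE across the delta gives the cusp condition 2κ = 2mλ/ℏ², so κ = 3.570.
Then E = −ℏ²κ²/(2m) = −mλ²/(2ℏ²) = -6.444.

E = -6.44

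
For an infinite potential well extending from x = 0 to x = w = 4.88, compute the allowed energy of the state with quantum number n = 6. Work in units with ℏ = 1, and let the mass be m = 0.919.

E = 8.12

The infinite-well eigenfunctions ψ_n = √(2/w) sin(nπx/w) vanish at both walls, giving E_n = n²π²ℏ²/(2mw²).
E_6 = 6² × π² / (2 × 0.919 × 4.88²) = 8.117.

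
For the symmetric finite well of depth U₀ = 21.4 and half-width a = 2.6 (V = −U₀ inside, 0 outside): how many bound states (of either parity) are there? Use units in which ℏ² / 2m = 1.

Define the well-strength parameter z₀ = (a/ℏ)√(2mU₀) = 2.6 × √(2·0.5·21.4) = 12.03.
The even/odd transcendental equations gain one root per π/2 in z₀, giving N = 1 + ⌊2z₀/π⌋ = 1 + ⌊7.657⌋ = 8.

N = 8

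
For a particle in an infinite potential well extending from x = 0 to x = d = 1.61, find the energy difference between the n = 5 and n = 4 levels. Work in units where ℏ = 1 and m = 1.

ΔE = 17.1

E_n = n²π²ℏ²/(2md²), so ΔE = (5² − 4²) π²ℏ²/(2md²).
ΔE = 9 × π² / (2 × 1 × 1.61²) = 17.13.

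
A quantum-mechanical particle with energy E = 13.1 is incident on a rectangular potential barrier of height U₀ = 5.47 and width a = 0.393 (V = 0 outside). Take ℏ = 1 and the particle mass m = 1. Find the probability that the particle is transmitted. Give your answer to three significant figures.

E > U₀: inside the barrier k₂ = √(2m(E − U₀))/ℏ = 3.906, k₂a = 1.535.
Matching at both interfaces gives T⁻¹ = 1 + U₀² sin²(k₂a) / [4E(E − U₀)] = 1.075, hence T = 0.930.

T = 0.930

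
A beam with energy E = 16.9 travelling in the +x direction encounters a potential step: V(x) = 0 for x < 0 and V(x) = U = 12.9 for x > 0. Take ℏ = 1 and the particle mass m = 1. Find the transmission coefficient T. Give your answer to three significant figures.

The wavenumbers are k₁ = √(2mE)/ℏ = 5.814 on the left and k₂ = √(2m(E − U))/ℏ = 2.828 on the right.
Matching ψ and ψ′ at x = 0 gives r = (k₁ − k₂)/(k₁ + k₂), so R = r² = 0.1193 and T = 1 − R = 0.8807.

T = 0.881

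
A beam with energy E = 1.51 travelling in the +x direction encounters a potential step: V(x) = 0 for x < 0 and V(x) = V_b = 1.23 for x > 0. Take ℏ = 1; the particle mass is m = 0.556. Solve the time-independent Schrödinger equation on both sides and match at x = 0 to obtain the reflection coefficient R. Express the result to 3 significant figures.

R = 0.158

On each side the TISE gives plane waves with k = √(2m(E − V))/ℏ: k₁ = √(2·0.556·1.51) = 1.296, k₂ = √(2·0.556·0.28) = 0.5580.
Matching ψ and ψ′ at x = 0 gives r = (k₁ − k₂)/(k₁ + k₂), so R = r² = 0.1584 and T = 1 − R = 0.8416.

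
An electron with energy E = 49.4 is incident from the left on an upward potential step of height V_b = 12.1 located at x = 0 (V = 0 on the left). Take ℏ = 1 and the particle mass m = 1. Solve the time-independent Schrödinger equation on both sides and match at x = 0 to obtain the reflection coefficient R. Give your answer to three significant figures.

The wavenumbers are k₁ = √(2mE)/ℏ = 9.940 on the left and k₂ = √(2m(E − V_b))/ℏ = 8.637 on the right.
Matching ψ and ψ′ at x = 0 gives r = (k₁ − k₂)/(k₁ + k₂), so R = r² = 0.004917 and T = 1 − R = 0.9951.

R = 0.00492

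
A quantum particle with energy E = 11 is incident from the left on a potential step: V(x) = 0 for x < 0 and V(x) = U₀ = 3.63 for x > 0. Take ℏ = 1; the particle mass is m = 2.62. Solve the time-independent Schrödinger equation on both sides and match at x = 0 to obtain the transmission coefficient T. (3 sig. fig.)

On each side the TISE gives plane waves with k = √(2m(E − V))/ℏ: k₁ = √(2·2.62·11) = 7.592, k₂ = √(2·2.62·7.37) = 6.214.
Matching ψ and ψ′ at x = 0 gives r = (k₁ − k₂)/(k₁ + k₂), so R = r² = 0.009957 and T = 1 − R = 0.9900.

T = 0.990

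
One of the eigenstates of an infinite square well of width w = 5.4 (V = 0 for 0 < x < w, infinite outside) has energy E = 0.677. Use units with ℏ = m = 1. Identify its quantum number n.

For an infinite well E_n = n²π²ℏ²/(2mw²), so n = (w/πℏ)√(2mE).
n = (5.4/π) × √(2 × 1 × 0.677) = 2.000 → n = 2.

n = 2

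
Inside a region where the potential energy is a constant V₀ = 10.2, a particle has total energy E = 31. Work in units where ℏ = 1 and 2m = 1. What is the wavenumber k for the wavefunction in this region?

k = 4.56

With E > V₀ the solution is oscillatory, ψ ∝ e^{±ikx} with k = √(2m(E − V₀))/ℏ.
k = √(2 × 0.5 × 20.8) = 4.561.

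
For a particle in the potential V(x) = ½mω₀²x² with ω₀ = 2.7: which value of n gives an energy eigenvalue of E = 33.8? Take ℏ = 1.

n = 12

Invert E_n = (n + ½)ℏω₀: n = E/ℏω₀ − ½ = 12.019, so n = 12.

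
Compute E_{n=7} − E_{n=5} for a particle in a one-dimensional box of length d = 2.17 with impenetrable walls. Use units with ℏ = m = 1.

ΔE = 25.2

E_n = n²π²ℏ²/(2md²), so ΔE = (7² − 5²) π²ℏ²/(2md²).
ΔE = 24 × π² / (2 × 1 × 2.17²) = 25.15.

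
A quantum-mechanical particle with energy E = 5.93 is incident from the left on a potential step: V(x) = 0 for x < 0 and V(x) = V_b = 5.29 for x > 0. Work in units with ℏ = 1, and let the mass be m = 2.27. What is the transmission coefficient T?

The wavenumbers are k₁ = √(2mE)/ℏ = 5.189 on the left and k₂ = √(2m(E − V_b))/ℏ = 1.705 on the right.
Continuity of ψ and ψ′ at the step yields the reflection amplitude r = (k₁ − k₂)/(k₁ + k₂) = 0.5054; thus R = |r|² = 0.2555, T = 0.7445.

T = 0.745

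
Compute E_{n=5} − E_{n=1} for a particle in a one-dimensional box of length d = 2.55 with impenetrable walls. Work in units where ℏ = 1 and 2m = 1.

ΔE = 36.4

E_n = n²π²ℏ²/(2md²), so ΔE = (5² − 1²) π²ℏ²/(2md²).
ΔE = 24 × π² / (2 × 0.5 × 2.55²) = 36.43.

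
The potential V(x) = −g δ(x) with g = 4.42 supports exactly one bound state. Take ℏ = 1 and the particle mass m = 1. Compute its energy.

E = -9.77

The bound state is ψ(x) = √κ e^{−κ|x|}. The derivative jump ψ'(0⁺) − ψ'(0⁻) = −(2mg/ℏ²)ψ(0) fixes κ = mg/ℏ² = 4.420.
Then E = −ℏ²κ²/(2m) = −mg²/(2ℏ²) = -9.768.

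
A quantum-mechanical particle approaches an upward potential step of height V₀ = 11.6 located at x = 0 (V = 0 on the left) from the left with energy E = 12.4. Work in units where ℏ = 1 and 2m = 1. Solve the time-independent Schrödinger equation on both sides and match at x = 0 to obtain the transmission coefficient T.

T = 0.646

The wavenumbers are k₁ = √(2mE)/ℏ = 3.521 on the left and k₂ = √(2m(E − V₀))/ℏ = 0.8944 on the right.
Continuity of ψ and ψ′ at the step yields the reflection amplitude r = (k₁ − k₂)/(k₁ + k₂) = 0.5949; thus R = |r|² = 0.3539, T = 0.6461.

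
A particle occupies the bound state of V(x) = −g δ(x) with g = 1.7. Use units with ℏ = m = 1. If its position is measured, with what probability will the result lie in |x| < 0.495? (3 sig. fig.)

The normalised bound state is ψ = √κ e^{−κ|x|} with κ = mg/ℏ² = 1.700.
P(|x| < d) = ∫_{−d}^{d} κ e^{−2κ|x|} dx = 1 − e^{−2κd} = 1 − e^{−1.683} = 0.8142.

P = 0.814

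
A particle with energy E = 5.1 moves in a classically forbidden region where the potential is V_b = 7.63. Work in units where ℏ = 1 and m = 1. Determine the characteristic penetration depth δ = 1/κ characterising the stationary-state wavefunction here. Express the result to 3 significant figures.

Since E < V_b the TISE in this region is ψ'' = κ²ψ with κ = √(2m(V_b − E))/ℏ.
κ = √(2 × 1 × 2.53) = 2.249. The penetration depth is δ = 1/κ = 0.445.

δ = 0.445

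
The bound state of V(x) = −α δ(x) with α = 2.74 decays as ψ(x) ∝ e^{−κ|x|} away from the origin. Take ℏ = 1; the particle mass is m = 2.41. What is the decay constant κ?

κ = 6.60

Integrate −(ℏ²/2m)ψ'' − αδ(x)ψ = Eψ from −ε to +ε: the ψ'' term gives ψ'(0⁺) − ψ'(0⁻) and the δ term gives −(2mα/ℏ²)ψ(0).
With ψ ∝ e^{−κ|x|} this yields −2κ = −2mα/ℏ², so κ = mα/ℏ² = 6.603.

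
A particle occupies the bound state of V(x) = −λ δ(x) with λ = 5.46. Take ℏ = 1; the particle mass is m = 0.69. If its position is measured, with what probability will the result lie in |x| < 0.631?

The normalised bound state is ψ = √κ e^{−κ|x|} with κ = mλ/ℏ² = 3.767.
P(|x| < d) = ∫_{−d}^{d} κ e^{−2κ|x|} dx = 1 − e^{−2κd} = 1 − e^{−4.754} = 0.9914.

P = 0.991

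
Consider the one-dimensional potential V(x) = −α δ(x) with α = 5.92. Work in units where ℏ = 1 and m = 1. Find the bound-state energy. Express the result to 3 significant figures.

The bound state is ψ(x) = √κ e^{−κ|x|}. The derivative jump ψ'(0⁺) − ψ'(0⁻) = −(2mα/ℏ²)ψ(0) fixes κ = mα/ℏ² = 5.920.
Then E = −ℏ²κ²/(2m) = −mα²/(2ℏ²) = -17.52.

E = -17.5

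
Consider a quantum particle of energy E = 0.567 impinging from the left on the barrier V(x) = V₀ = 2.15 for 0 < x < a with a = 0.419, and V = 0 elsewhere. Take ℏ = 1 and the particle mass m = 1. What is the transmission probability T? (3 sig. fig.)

Since E < V₀ the interior solution is evanescent with decay constant κ = √(2m(V₀ − E))/ℏ = 1.779.
κa = 0.7455, sinh(κa) = 0.8165.
The exact tunnelling result is T⁻¹ = 1 + V₀² sinh²(κa) / [4E(V₀ − E)] = 1.858, so T = 0.538.

T = 0.538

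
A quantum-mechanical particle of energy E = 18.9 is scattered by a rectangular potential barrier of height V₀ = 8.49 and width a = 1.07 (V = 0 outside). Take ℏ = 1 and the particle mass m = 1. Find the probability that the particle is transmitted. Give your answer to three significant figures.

E > V₀: inside the barrier k₂ = √(2m(E − V₀))/ℏ = 4.563, k₂a = 4.882.
Matching at both interfaces gives T⁻¹ = 1 + V₀² sin²(k₂a) / [4E(E − V₀)] = 1.089, hence T = 0.918.

T = 0.918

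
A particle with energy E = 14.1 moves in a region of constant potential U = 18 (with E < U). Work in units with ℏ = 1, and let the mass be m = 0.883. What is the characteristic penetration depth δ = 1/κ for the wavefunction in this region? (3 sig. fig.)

Since E < U the TISE in this region is ψ'' = κ²ψ with κ = √(2m(U − E))/ℏ.
κ = √(2 × 0.883 × 3.9) = 2.624. The penetration depth is δ = 1/κ = 0.381.

δ = 0.381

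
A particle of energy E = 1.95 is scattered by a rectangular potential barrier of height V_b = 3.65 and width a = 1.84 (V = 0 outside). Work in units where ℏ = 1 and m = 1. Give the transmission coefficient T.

E < V_b: inside the barrier ψ ∝ e^{±κx} with κ = √(2m(V_b − E))/ℏ = 1.844.
κa = 3.393, sinh(κa) = 14.86.
Matching ψ, ψ′ at both faces gives T = [1 + V_b² sinh²(κa) / (4E(V_b − E))]⁻¹ = 1/222.8 = 0.00449.

T = 0.00449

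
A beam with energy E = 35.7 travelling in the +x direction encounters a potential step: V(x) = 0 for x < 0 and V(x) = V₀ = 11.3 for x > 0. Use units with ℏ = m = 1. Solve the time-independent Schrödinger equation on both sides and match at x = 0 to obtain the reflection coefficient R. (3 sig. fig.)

On each side the TISE gives plane waves with k = √(2m(E − V))/ℏ: k₁ = √(2·1·35.7) = 8.450, k₂ = √(2·1·24.4) = 6.986.
Matching ψ and ψ′ at x = 0 gives r = (k₁ − k₂)/(k₁ + k₂), so R = r² = 0.008998 and T = 1 − R = 0.9910.

R = 0.00900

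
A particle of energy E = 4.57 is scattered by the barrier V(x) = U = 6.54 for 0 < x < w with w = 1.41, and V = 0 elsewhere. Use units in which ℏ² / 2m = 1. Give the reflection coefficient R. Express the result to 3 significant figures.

R = 0.937

Since E < U the interior solution is evanescent with decay constant κ = √(2m(U − E))/ℏ = 1.404.
κw = 1.979, sinh(κw) = 3.549.
Matching ψ, ψ′ at both faces gives T = [1 + U² sinh²(κw) / (4E(U − E))]⁻¹ = 1/15.96 = 0.0627.
R = 1 − T = 0.937.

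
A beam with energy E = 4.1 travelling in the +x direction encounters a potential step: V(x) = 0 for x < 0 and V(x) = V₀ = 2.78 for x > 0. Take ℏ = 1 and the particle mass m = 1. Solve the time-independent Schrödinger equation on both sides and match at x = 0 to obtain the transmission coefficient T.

On each side the TISE gives plane waves with k = √(2m(E − V))/ℏ: k₁ = √(2·1·4.1) = 2.864, k₂ = √(2·1·1.32) = 1.625.
Matching ψ and ψ′ at x = 0 gives r = (k₁ − k₂)/(k₁ + k₂), so R = r² = 0.07617 and T = 1 − R = 0.9238.

T = 0.924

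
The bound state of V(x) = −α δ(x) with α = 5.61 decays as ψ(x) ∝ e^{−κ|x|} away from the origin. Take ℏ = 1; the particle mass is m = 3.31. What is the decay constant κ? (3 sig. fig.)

κ = 18.6

Integrating the TISE across x = 0 gives the cusp condition ψ'(0⁺) − ψ'(0⁻) = −(2mα/ℏ²)ψ(0).
With ψ ∝ e^{−κ|x|} this yields −2κ = −2mα/ℏ², so κ = mα/ℏ² = 18.57.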